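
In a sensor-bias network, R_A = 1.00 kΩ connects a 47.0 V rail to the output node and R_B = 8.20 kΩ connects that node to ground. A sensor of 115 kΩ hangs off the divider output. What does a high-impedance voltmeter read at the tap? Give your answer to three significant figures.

The load sits in parallel with R_B: R_B‖R_L = (8.20 × 115) / (8.20 + 115) = 7.654 kΩ.
V_out = 47.0 × 7.654 / (1.00 + 7.654) = 47.0 × 7.654/8.654 = 41.6 V.

V_out ≈ 41.6 V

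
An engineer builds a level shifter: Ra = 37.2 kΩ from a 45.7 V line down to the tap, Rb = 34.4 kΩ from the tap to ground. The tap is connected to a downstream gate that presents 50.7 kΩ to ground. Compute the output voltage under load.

V_out ≈ 16.2 V

The load sits in parallel with Rb: Rb‖R_L = (34.4 × 50.7) / (34.4 + 50.7) = 20.49 kΩ.
V_out = 45.7 × 20.49 / (37.2 + 20.49) = 45.7 × 20.49/57.69 = 16.2 V.
(Unloaded it would have been 22.0 V.)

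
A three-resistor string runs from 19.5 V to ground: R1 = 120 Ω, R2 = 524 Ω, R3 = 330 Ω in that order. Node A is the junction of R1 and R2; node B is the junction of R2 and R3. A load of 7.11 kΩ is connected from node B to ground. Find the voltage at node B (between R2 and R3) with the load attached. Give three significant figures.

V ≈ 6.41 V

At node B, R3 is in parallel with the load: R3‖R_L = 315.4 Ω.
Below node A the resistance is R2 + (R3‖R_L) = 839.4 Ω, so V_A = 19.5 × 839.4/959.4 = 17.06 V.
Then V_B = V_A × (R3‖R_L)/(R2 + R3‖R_L) = 17.06 × 315.4/839.4 = 6.41 V.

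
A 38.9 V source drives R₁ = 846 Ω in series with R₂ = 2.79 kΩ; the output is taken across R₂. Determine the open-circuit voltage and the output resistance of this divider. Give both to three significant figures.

V_th = 29.8 V, R_th = 649 Ω

V_th is the open-circuit tap voltage: 38.9 × 2790/(846 + 2790) = 29.8 V.
With the supply zeroed, R₁ and R₂ appear in parallel from the tap: R_th = R₁‖R₂ = (846 × 2790)/3636 = 649 Ω.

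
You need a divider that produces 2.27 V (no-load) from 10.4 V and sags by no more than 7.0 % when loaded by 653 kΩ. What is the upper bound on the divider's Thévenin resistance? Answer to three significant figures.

R_th ≤ 49.2 kΩ

Loading drop = R_th/(R_th + R_L) ≤ 0.0700, so R_th ≤ R_L · ε/(1−ε) = 653 kΩ × 0.0700/0.9300 = 49.2 kΩ.
(Any R1, R2 with R2/(R1+R2) = 0.218 and R1‖R2 ≤ 49.2 kΩ will meet the spec.)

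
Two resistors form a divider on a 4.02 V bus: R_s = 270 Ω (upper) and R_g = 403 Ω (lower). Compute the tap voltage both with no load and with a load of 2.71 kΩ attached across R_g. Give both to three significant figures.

Open-circuit: V = 4.02 × 403/(270 + 403) = 2.41 V.
With the load, R_g becomes R_g‖R_L = 350.8 Ω, so V = 4.02 × 350.8/620.8 = 2.27 V.

Unloaded: 2.41 V; loaded: 2.27 V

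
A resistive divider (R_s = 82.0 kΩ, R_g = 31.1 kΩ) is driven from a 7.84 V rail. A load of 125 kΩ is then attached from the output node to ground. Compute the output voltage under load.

V_out ≈ 1.83 V

The load sits in parallel with R_g: R_g‖R_L = (31.1 × 125) / (31.1 + 125) = 24.90 kΩ.
V_out = 7.84 × 24.90 / (82.0 + 24.90) = 7.84 × 24.90/106.9 = 1.83 V.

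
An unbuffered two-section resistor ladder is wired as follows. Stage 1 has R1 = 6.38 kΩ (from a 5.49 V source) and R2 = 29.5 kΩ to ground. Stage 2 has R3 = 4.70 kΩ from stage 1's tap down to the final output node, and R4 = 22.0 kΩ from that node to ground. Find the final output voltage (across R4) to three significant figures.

V_out ≈ 3.11 V

Stage 2 presents R3+R4 = 26.70 kΩ as a load on stage 1's tap.
Stage 1's lower leg becomes R2‖(R3+R4) = 14.02 kΩ, so V_mid = 5.49 × 14.02/20.40 = 3.773 V.
Stage 2 is itself unloaded: V_out = V_mid × R4/(R3+R4) = 3.773 × 22.0/26.70 = 3.11 V.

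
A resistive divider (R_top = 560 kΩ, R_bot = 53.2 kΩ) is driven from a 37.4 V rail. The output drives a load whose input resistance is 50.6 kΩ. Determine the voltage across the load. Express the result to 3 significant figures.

V_out ≈ 1.66 V

The load sits in parallel with R_bot: R_bot‖R_L = (53.2 × 50.6) / (53.2 + 50.6) = 25.93 kΩ.
V_out = 37.4 × 25.93 / (560 + 25.93) = 37.4 × 25.93/585.9 = 1.66 V.
(Unloaded it would have been 3.24 V.)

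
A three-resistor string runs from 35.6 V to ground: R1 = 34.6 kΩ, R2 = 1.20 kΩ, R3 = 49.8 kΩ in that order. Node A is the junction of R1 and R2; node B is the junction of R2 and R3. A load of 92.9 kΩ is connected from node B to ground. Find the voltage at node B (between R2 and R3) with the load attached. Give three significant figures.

V ≈ 16.9 V

At node B, R3 is in parallel with the load: R3‖R_L = 32.42 kΩ.
Below node A the resistance is R2 + (R3‖R_L) = 33.62 kΩ, so V_A = 35.6 × 33.62/68.22 = 17.54 V.
Then V_B = V_A × (R3‖R_L)/(R2 + R3‖R_L) = 17.54 × 32.42/33.62 = 16.9 V.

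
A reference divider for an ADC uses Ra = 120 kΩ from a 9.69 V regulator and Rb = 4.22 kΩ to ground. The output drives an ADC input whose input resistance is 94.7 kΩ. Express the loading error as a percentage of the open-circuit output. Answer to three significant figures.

4.13 %

The divider's output (Thévenin) resistance is Ra‖Rb = 4.077 kΩ.
Fractional drop under load = R_th/(R_th + R_L) = 4.077 / (4.077 + 94.7) = 0.04127.
So the output falls by 4.13 %.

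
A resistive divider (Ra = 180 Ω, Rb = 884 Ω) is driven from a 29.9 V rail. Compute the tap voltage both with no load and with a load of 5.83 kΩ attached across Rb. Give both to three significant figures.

Unloaded: 24.8 V; loaded: 24.2 V

Open-circuit: V = 29.9 × 884/(180 + 884) = 24.8 V.
With the load, Rb becomes Rb‖R_L = 767.6 Ω, so V = 29.9 × 767.6/947.6 = 24.2 V.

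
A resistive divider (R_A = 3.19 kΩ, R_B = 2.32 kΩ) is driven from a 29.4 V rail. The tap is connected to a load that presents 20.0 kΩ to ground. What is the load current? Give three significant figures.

I_L ≈ 0.580 mA

R_B‖R_L = 2.079 kΩ; V_out = 29.4 × 2.079/5.269 = 11.60 V.
I_L = V_out / R_L = 11.60 / 20.0 kΩ = 0.580 mA.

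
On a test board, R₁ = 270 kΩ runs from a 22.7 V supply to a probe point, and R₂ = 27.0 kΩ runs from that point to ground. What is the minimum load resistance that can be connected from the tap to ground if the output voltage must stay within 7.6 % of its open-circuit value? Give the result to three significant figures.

R_L(min) ≈ 298 kΩ

Output resistance R_th = R₁‖R₂ = (270 × 27.0)/297.0 = 24.55 kΩ.
The fractional drop is R_th/(R_th + R_L); requiring this ≤ 0.0760 gives R_L ≥ R_th(1/0.0760 − 1) = 24.55 × 12.16 = 298 kΩ.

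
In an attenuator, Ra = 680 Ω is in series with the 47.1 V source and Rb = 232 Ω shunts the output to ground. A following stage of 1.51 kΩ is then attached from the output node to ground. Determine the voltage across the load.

The load sits in parallel with Rb: Rb‖R_L = (232 × 1510) / (232 + 1510) = 201.1 Ω.
V_out = 47.1 × 201.1 / (680 + 201.1) = 47.1 × 201.1/881.1 = 10.8 V.

V_out ≈ 10.8 V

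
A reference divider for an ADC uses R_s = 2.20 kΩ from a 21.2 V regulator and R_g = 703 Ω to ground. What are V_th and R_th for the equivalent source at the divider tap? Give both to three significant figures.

V_th is the open-circuit tap voltage: 21.2 × 703/(2200 + 703) = 5.13 V.
With the supply zeroed, R_s and R_g appear in parallel from the tap: R_th = R_s‖R_g = (2200 × 703)/2903 = 533 Ω.

V_th = 5.13 V, R_th = 533 Ω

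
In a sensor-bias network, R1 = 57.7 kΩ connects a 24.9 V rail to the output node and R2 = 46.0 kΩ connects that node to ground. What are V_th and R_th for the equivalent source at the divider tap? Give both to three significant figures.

V_th = 11.0 V, R_th = 25.6 kΩ

V_th is the open-circuit tap voltage: 24.9 × 46.0/(57.7 + 46.0) = 11.0 V.
With the supply zeroed, R1 and R2 appear in parallel from the tap: R_th = R1‖R2 = (57.7 × 46.0)/103.7 = 25.6 kΩ.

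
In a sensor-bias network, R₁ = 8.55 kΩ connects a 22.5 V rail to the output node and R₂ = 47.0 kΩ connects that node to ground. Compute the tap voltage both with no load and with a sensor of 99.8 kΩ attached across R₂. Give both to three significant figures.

Open-circuit: V = 22.5 × 47.0/(8.55 + 47.0) = 19.0 V.
With the load, R₂ becomes R₂‖R_L = 31.95 kΩ, so V = 22.5 × 31.95/40.50 = 17.8 V.

Unloaded: 19.0 V; loaded: 17.8 V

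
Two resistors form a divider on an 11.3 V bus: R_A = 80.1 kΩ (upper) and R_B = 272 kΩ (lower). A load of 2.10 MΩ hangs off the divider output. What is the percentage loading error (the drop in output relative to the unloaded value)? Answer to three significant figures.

2.86 %

The divider's output (Thévenin) resistance is R_A‖R_B = 61.88 kΩ.
Fractional drop under load = R_th/(R_th + R_L) = 61.88 / (61.88 + 2100) = 0.02862.
So the output falls by 2.86 %.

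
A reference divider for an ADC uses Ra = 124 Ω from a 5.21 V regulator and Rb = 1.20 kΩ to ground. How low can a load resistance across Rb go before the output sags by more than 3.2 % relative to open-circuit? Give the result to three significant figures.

R_L(min) ≈ 3.40 kΩ

Output resistance R_th = Ra‖Rb = (124 × 1200)/1324 = 112.4 Ω.
The fractional drop is R_th/(R_th + R_L); requiring this ≤ 0.0320 gives R_L ≥ R_th(1/0.0320 − 1) = 112.4 × 30.25 = 3.40 kΩ.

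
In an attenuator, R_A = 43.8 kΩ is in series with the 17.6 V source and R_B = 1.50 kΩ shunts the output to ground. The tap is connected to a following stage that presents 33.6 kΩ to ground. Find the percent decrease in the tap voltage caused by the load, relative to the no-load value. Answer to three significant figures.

The divider's output (Thévenin) resistance is R_A‖R_B = 1.450 kΩ.
Fractional drop under load = R_th/(R_th + R_L) = 1.450 / (1.450 + 33.6) = 0.04138.
So the output falls by 4.14 %.

4.14 %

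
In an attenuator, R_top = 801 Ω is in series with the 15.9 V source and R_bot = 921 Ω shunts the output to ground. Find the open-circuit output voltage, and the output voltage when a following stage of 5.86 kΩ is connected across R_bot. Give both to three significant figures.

Unloaded: 8.50 V; loaded: 7.92 V

Open-circuit: V = 15.9 × 921/(801 + 921) = 8.50 V.
With the load, R_bot becomes R_bot‖R_L = 795.9 Ω, so V = 15.9 × 795.9/1597 = 7.92 V.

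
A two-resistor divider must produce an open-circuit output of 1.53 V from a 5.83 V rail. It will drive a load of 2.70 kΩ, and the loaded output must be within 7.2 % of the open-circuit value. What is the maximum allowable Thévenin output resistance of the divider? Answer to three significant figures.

Loading drop = R_th/(R_th + R_L) ≤ 0.0720, so R_th ≤ R_L · ε/(1−ε) = 2.70 kΩ × 0.0720/0.9280 = 209 Ω.
(Any R1, R2 with R2/(R1+R2) = 0.262 and R1‖R2 ≤ 209 Ω will meet the spec.)

R_th ≤ 209 Ω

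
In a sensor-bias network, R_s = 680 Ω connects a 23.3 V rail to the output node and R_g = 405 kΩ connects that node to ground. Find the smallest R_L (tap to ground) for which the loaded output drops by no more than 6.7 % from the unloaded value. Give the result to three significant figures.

Output resistance R_th = R_s‖R_g = (680 × 405000)/405700 = 678.9 Ω.
The fractional drop is R_th/(R_th + R_L); requiring this ≤ 0.0670 gives R_L ≥ R_th(1/0.0670 − 1) = 678.9 × 13.93 = 9.45 kΩ.

R_L(min) ≈ 9.45 kΩ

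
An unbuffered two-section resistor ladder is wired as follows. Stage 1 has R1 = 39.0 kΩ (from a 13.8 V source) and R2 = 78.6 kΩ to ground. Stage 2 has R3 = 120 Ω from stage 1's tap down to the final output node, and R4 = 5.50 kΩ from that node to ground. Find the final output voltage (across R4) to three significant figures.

V_out ≈ 1.60 V

Stage 2 presents R3+R4 = 5620 Ω as a load on stage 1's tap.
Stage 1's lower leg becomes R2‖(R3+R4) = 5245 Ω, so V_mid = 13.8 × 5245/44240 = 1.636 V.
Stage 2 is itself unloaded: V_out = V_mid × R4/(R3+R4) = 1.636 × 5500/5620 = 1.60 V.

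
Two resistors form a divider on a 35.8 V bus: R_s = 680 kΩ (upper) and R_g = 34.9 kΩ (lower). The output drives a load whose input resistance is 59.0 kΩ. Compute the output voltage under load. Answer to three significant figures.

The load sits in parallel with R_g: R_g‖R_L = (34.9 × 59.0) / (34.9 + 59.0) = 21.93 kΩ.
V_out = 35.8 × 21.93 / (680 + 21.93) = 35.8 × 21.93/701.9 = 1.12 V.
(Unloaded it would have been 1.75 V.)

V_out ≈ 1.12 V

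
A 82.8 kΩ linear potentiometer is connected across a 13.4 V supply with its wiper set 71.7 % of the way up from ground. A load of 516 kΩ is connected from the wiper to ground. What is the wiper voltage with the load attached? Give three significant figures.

V ≈ 9.30 V

The wiper splits the pot into (1−α)R = 23.43 kΩ above and αR = 59.37 kΩ below.
Lower section ‖ load = 53.24 kΩ.
V_wiper = 13.4 × 53.24/(23.43 + 53.24) = 9.30 V.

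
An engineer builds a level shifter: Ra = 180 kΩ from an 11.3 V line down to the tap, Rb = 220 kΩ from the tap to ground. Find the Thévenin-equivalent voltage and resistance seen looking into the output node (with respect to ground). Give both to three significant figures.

V_th = 6.21 V, R_th = 99.0 kΩ

V_th is the open-circuit tap voltage: 11.3 × 220/(180 + 220) = 6.21 V.
With the supply zeroed, Ra and Rb appear in parallel from the tap: R_th = Ra‖Rb = (180 × 220)/400.0 = 99.0 kΩ.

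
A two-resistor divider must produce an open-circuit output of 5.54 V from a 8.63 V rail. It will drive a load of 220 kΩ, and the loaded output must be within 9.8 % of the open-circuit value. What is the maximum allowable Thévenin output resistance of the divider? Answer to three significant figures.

R_th ≤ 23.9 kΩ

Loading drop = R_th/(R_th + R_L) ≤ 0.0980, so R_th ≤ R_L · ε/(1−ε) = 220 kΩ × 0.0980/0.9020 = 23.9 kΩ.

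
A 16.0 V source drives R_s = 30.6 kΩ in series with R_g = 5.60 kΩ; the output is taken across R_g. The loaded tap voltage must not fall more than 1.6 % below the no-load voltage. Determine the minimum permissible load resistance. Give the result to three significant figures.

R_L(min) ≈ 291 kΩ

Output resistance R_th = R_s‖R_g = (30.6 × 5.60)/36.20 = 4.734 kΩ.
The fractional drop is R_th/(R_th + R_L); requiring this ≤ 0.0160 gives R_L ≥ R_th(1/0.0160 − 1) = 4.734 × 61.50 = 291 kΩ.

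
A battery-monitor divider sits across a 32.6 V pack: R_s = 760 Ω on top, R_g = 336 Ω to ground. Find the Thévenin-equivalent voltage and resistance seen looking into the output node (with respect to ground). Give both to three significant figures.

V_th is the open-circuit tap voltage: 32.6 × 336/(760 + 336) = 9.99 V.
With the supply zeroed, R_s and R_g appear in parallel from the tap: R_th = R_s‖R_g = (760 × 336)/1096 = 233 Ω.

V_th = 9.99 V, R_th = 233 Ω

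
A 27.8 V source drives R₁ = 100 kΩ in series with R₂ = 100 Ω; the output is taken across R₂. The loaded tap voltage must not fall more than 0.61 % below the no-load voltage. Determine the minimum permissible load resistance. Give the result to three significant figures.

Output resistance R_th = R₁‖R₂ = (100000 × 100)/100100 = 99.90 Ω.
The fractional drop is R_th/(R_th + R_L); requiring this ≤ 0.00610 gives R_L ≥ R_th(1/0.00610 − 1) = 99.90 × 162.9 = 16.3 kΩ.

R_L(min) ≈ 16.3 kΩ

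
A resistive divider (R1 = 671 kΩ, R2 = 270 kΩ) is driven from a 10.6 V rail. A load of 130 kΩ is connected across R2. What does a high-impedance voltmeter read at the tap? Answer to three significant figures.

The load sits in parallel with R2: R2‖R_L = (270 × 130) / (270 + 130) = 87.75 kΩ.
V_out = 10.6 × 87.75 / (671 + 87.75) = 10.6 × 87.75/758.8 = 1.23 V.

V_out ≈ 1.23 V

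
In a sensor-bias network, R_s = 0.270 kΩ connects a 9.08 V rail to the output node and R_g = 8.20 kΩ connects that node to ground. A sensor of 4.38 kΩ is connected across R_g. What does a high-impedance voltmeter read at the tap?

The load sits in parallel with R_g: R_g‖R_L = (8200 × 4380) / (8200 + 4380) = 2855 Ω.
V_out = 9.08 × 2855 / (270 + 2855) = 9.08 × 2855/3125 = 8.30 V.

V_out ≈ 8.30 V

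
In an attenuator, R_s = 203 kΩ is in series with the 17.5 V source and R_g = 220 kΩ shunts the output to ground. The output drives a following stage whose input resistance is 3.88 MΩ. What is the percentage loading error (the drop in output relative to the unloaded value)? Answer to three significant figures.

2.65 %

The divider's output (Thévenin) resistance is R_s‖R_g = 105.6 kΩ.
Fractional drop under load = R_th/(R_th + R_L) = 105.6 / (105.6 + 3880) = 0.02649.
So the output falls by 2.65 %.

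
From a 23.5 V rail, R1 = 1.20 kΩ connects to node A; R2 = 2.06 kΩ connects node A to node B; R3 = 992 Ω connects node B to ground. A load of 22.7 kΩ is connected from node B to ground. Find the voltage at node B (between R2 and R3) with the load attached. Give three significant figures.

V ≈ 5.30 V

At node B, R3 is in parallel with the load: R3‖R_L = 950.5 Ω.
Below node A the resistance is R2 + (R3‖R_L) = 3010 Ω, so V_A = 23.5 × 3010/4210 = 16.80 V.
Then V_B = V_A × (R3‖R_L)/(R2 + R3‖R_L) = 16.80 × 950.5/3010 = 5.30 V.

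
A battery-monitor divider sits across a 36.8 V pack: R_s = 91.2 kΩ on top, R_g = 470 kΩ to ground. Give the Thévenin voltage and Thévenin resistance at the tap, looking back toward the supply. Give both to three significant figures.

V_th = 30.8 V, R_th = 76.4 kΩ

V_th is the open-circuit tap voltage: 36.8 × 470/(91.2 + 470) = 30.8 V.
With the supply zeroed, R_s and R_g appear in parallel from the tap: R_th = R_s‖R_g = (91.2 × 470)/561.2 = 76.4 kΩ.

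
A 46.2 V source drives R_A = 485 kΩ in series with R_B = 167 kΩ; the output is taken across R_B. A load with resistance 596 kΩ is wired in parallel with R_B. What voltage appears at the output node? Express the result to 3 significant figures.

The load sits in parallel with R_B: R_B‖R_L = (167 × 596) / (167 + 596) = 130.4 kΩ.
V_out = 46.2 × 130.4 / (485 + 130.4) = 46.2 × 130.4/615.4 = 9.79 V.

V_out ≈ 9.79 V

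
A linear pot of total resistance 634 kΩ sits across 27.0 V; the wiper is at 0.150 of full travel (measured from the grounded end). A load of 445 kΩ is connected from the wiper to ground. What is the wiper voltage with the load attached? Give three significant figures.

V ≈ 3.43 V

The wiper splits the pot into (1−α)R = 538.9 kΩ above and αR = 95.10 kΩ below.
Lower section ‖ load = 78.35 kΩ.
V_wiper = 27.0 × 78.35/(538.9 + 78.35) = 3.43 V.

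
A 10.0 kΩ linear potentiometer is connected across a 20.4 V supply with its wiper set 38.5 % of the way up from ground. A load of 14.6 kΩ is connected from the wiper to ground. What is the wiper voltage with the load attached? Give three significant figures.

V ≈ 6.76 V

The wiper splits the pot into (1−α)R = 6.150 kΩ above and αR = 3.850 kΩ below.
Lower section ‖ load = 3.047 kΩ.
V_wiper = 20.4 × 3.047/(6.150 + 3.047) = 6.76 V.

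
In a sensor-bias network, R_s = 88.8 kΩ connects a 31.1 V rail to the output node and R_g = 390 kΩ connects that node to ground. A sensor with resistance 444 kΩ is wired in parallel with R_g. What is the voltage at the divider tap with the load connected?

V_out ≈ 21.8 V

The load sits in parallel with R_g: R_g‖R_L = (390 × 444) / (390 + 444) = 207.6 kΩ.
V_out = 31.1 × 207.6 / (88.8 + 207.6) = 31.1 × 207.6/296.4 = 21.8 V.
(Unloaded it would have been 25.3 V.)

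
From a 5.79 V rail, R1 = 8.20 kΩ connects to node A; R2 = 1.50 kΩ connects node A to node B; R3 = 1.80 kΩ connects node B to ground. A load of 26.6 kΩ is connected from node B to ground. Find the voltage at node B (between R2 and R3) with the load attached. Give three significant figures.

V ≈ 0.857 V

At node B, R3 is in parallel with the load: R3‖R_L = 1.686 kΩ.
Below node A the resistance is R2 + (R3‖R_L) = 3.186 kΩ, so V_A = 5.79 × 3.186/11.39 = 1.620 V.
Then V_B = V_A × (R3‖R_L)/(R2 + R3‖R_L) = 1.620 × 1.686/3.186 = 0.857 V.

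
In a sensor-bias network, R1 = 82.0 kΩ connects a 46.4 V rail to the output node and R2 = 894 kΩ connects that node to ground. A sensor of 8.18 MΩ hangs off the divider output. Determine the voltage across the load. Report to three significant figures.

V_out ≈ 42.1 V

The load sits in parallel with R2: R2‖R_L = (894 × 8180) / (894 + 8180) = 805.9 kΩ.
V_out = 46.4 × 805.9 / (82.0 + 805.9) = 46.4 × 805.9/887.9 = 42.1 V.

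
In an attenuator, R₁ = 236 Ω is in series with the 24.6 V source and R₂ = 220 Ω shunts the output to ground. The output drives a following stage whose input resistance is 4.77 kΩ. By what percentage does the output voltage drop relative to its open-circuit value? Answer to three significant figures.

2.33 %

The divider's output (Thévenin) resistance is R₁‖R₂ = 113.9 Ω.
Fractional drop under load = R_th/(R_th + R_L) = 113.9 / (113.9 + 4770) = 0.02331.
So the output falls by 2.33 %.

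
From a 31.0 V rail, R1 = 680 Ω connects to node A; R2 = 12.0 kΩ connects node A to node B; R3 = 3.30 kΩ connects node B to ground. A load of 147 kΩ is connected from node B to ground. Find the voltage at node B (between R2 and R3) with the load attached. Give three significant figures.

V ≈ 6.29 V

At node B, R3 is in parallel with the load: R3‖R_L = 3228 Ω.
Below node A the resistance is R2 + (R3‖R_L) = 15230 Ω, so V_A = 31.0 × 15230/15910 = 29.67 V.
Then V_B = V_A × (R3‖R_L)/(R2 + R3‖R_L) = 29.67 × 3228/15230 = 6.29 V.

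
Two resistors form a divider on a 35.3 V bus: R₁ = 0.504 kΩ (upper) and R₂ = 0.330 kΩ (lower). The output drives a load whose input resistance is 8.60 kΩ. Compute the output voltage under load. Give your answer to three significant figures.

V_out ≈ 13.7 V

The load sits in parallel with R₂: R₂‖R_L = (330 × 8600) / (330 + 8600) = 317.8 Ω.
V_out = 35.3 × 317.8 / (504 + 317.8) = 35.3 × 317.8/821.8 = 13.7 V.
(Unloaded it would have been 14.0 V.)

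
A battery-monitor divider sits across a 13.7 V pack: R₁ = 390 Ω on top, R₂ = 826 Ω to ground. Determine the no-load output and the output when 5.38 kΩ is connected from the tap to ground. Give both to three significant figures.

Unloaded: 9.31 V; loaded: 8.87 V

Open-circuit: V = 13.7 × 826/(390 + 826) = 9.31 V.
With the load, R₂ becomes R₂‖R_L = 716.1 Ω, so V = 13.7 × 716.1/1106 = 8.87 V.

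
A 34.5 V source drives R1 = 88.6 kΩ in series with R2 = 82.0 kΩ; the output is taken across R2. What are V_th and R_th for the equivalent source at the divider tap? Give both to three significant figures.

V_th = 16.6 V, R_th = 42.6 kΩ

V_th is the open-circuit tap voltage: 34.5 × 82.0/(88.6 + 82.0) = 16.6 V.
With the supply zeroed, R1 and R2 appear in parallel from the tap: R_th = R1‖R2 = (88.6 × 82.0)/170.6 = 42.6 kΩ.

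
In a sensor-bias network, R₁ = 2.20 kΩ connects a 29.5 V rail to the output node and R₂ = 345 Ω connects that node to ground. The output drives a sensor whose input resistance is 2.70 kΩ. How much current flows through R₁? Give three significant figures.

R₂‖R_L = 305.9 Ω, so the source sees R₁ + R₂‖R_L = 2506 Ω.
I = 29.5 V / 2506 Ω = 11.8 mA.

I ≈ 11.8 mA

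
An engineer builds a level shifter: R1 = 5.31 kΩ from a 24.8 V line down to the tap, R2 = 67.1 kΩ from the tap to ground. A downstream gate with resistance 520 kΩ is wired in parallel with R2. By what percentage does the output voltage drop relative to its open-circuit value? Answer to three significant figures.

0.937 %

The divider's output (Thévenin) resistance is R1‖R2 = 4.921 kΩ.
Fractional drop under load = R_th/(R_th + R_L) = 4.921 / (4.921 + 520) = 0.009374.
So the output falls by 0.937 %.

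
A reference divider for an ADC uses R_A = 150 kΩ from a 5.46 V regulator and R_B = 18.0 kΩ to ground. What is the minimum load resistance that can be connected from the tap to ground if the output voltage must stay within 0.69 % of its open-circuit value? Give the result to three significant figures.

R_L(min) ≈ 2.31 MΩ

Output resistance R_th = R_A‖R_B = (150 × 18.0)/168.0 = 16.07 kΩ.
The fractional drop is R_th/(R_th + R_L); requiring this ≤ 0.00690 gives R_L ≥ R_th(1/0.00690 − 1) = 16.07 × 143.9 = 2.31 MΩ.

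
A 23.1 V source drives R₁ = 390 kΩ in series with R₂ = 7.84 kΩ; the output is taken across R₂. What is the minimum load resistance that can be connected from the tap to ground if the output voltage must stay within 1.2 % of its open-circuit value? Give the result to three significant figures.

R_L(min) ≈ 633 kΩ

Output resistance R_th = R₁‖R₂ = (390 × 7.84)/397.8 = 7.686 kΩ.
The fractional drop is R_th/(R_th + R_L); requiring this ≤ 0.0120 gives R_L ≥ R_th(1/0.0120 − 1) = 7.686 × 82.33 = 633 kΩ.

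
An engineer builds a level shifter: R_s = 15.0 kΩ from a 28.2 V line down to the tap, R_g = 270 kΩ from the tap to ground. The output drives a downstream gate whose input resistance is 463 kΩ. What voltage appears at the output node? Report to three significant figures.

The load sits in parallel with R_g: R_g‖R_L = (270 × 463) / (270 + 463) = 170.5 kΩ.
V_out = 28.2 × 170.5 / (15.0 + 170.5) = 28.2 × 170.5/185.5 = 25.9 V.

V_out ≈ 25.9 V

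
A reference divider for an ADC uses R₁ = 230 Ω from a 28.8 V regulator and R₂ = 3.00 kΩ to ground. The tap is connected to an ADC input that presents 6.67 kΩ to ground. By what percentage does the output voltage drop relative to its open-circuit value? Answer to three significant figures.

3.10 %

The divider's output (Thévenin) resistance is R₁‖R₂ = 213.6 Ω.
Fractional drop under load = R_th/(R_th + R_L) = 213.6 / (213.6 + 6670) = 0.03103.
So the output falls by 3.10 %.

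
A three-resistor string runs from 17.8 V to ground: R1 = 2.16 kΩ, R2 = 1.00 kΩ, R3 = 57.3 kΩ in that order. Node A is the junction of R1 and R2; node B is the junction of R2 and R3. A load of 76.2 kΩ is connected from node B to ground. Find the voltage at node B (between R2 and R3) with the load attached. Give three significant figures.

At node B, R3 is in parallel with the load: R3‖R_L = 32.71 kΩ.
Below node A the resistance is R2 + (R3‖R_L) = 33.71 kΩ, so V_A = 17.8 × 33.71/35.87 = 16.73 V.
Then V_B = V_A × (R3‖R_L)/(R2 + R3‖R_L) = 16.73 × 32.71/33.71 = 16.2 V.

V ≈ 16.2 V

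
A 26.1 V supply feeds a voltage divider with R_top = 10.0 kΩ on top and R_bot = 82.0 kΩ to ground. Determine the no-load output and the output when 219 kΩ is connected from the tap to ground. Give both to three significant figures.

Open-circuit: V = 26.1 × 82.0/(10.0 + 82.0) = 23.3 V.
With the load, R_bot becomes R_bot‖R_L = 59.66 kΩ, so V = 26.1 × 59.66/69.66 = 22.4 V.

Unloaded: 23.3 V; loaded: 22.4 V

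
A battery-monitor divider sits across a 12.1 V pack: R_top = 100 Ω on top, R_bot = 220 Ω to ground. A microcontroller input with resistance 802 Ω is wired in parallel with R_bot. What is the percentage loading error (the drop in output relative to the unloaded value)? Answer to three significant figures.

The divider's output (Thévenin) resistance is R_top‖R_bot = 68.75 Ω.
Fractional drop under load = R_th/(R_th + R_L) = 68.75 / (68.75 + 802) = 0.07895.
So the output falls by 7.90 %.

7.90 %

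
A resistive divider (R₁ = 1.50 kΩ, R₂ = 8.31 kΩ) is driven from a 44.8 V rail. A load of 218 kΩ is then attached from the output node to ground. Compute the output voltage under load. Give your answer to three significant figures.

V_out ≈ 37.7 V

The load sits in parallel with R₂: R₂‖R_L = (8.31 × 218) / (8.31 + 218) = 8.005 kΩ.
V_out = 44.8 × 8.005 / (1.50 + 8.005) = 44.8 × 8.005/9.505 = 37.7 V.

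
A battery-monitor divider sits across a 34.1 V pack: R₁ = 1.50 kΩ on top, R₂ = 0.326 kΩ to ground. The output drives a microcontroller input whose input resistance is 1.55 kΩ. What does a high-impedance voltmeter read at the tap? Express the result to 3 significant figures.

The load sits in parallel with R₂: R₂‖R_L = (326 × 1550) / (326 + 1550) = 269.3 Ω.
V_out = 34.1 × 269.3 / (1500 + 269.3) = 34.1 × 269.3/1769 = 5.19 V.
(Unloaded it would have been 6.09 V.)

V_out ≈ 5.19 V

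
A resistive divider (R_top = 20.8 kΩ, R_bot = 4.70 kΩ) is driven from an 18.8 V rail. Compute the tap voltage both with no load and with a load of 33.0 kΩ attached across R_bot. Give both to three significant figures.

Open-circuit: V = 18.8 × 4.70/(20.8 + 4.70) = 3.47 V.
With the load, R_bot becomes R_bot‖R_L = 4.114 kΩ, so V = 18.8 × 4.114/24.91 = 3.10 V.

Unloaded: 3.47 V; loaded: 3.10 V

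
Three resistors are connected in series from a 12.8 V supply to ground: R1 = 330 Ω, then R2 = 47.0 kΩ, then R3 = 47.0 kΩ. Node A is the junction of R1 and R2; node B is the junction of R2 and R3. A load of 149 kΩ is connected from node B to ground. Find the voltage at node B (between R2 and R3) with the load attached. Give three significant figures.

At node B, R3 is in parallel with the load: R3‖R_L = 35730 Ω.
Below node A the resistance is R2 + (R3‖R_L) = 82730 Ω, so V_A = 12.8 × 82730/83060 = 12.75 V.
Then V_B = V_A × (R3‖R_L)/(R2 + R3‖R_L) = 12.75 × 35730/82730 = 5.51 V.

V ≈ 5.51 V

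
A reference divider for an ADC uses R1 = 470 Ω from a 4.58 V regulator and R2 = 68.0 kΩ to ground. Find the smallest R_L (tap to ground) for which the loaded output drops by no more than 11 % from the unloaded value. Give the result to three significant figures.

R_L(min) ≈ 3.78 kΩ

Output resistance R_th = R1‖R2 = (470 × 68000)/68470 = 466.8 Ω.
The fractional drop is R_th/(R_th + R_L); requiring this ≤ 0.110 gives R_L ≥ R_th(1/0.110 − 1) = 466.8 × 8.091 = 3.78 kΩ.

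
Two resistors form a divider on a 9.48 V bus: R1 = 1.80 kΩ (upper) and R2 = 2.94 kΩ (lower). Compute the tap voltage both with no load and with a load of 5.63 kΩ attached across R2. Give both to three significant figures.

Open-circuit: V = 9.48 × 2.94/(1.80 + 2.94) = 5.88 V.
With the load, R2 becomes R2‖R_L = 1.931 kΩ, so V = 9.48 × 1.931/3.731 = 4.91 V.

Unloaded: 5.88 V; loaded: 4.91 V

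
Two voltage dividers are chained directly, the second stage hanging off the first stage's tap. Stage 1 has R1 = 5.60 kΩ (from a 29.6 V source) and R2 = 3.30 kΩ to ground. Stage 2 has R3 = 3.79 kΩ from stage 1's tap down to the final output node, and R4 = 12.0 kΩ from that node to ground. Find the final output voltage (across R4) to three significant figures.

V_out ≈ 7.37 V

Stage 2 presents R3+R4 = 15.79 kΩ as a load on stage 1's tap.
Stage 1's lower leg becomes R2‖(R3+R4) = 2.730 kΩ, so V_mid = 29.6 × 2.730/8.330 = 9.700 V.
Stage 2 is itself unloaded: V_out = V_mid × R4/(R3+R4) = 9.700 × 12.0/15.79 = 7.37 V.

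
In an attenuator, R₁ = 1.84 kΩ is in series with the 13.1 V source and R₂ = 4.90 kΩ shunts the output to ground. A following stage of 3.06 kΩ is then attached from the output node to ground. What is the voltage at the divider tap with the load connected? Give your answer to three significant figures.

V_out ≈ 6.63 V

The load sits in parallel with R₂: R₂‖R_L = (4.90 × 3.06) / (4.90 + 3.06) = 1.884 kΩ.
V_out = 13.1 × 1.884 / (1.84 + 1.884) = 13.1 × 1.884/3.724 = 6.63 V.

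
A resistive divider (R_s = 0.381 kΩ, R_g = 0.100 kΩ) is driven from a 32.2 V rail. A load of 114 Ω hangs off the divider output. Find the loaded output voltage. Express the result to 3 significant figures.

The load sits in parallel with R_g: R_g‖R_L = (100 × 114) / (100 + 114) = 53.27 Ω.
V_out = 32.2 × 53.27 / (381 + 53.27) = 32.2 × 53.27/434.3 = 3.95 V.

V_out ≈ 3.95 V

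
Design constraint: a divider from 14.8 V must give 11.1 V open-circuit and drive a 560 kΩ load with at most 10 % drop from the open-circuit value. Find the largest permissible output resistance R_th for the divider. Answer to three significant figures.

Loading drop = R_th/(R_th + R_L) ≤ 0.100, so R_th ≤ R_L · ε/(1−ε) = 560 kΩ × 0.100/0.9000 = 62.2 kΩ.
(Any R1, R2 with R2/(R1+R2) = 0.750 and R1‖R2 ≤ 62.2 kΩ will meet the spec.)

R_th ≤ 62.2 kΩ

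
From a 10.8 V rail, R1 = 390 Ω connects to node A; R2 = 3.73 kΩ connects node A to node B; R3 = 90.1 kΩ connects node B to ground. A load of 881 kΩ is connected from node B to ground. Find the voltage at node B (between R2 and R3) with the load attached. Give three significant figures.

At node B, R3 is in parallel with the load: R3‖R_L = 81740 Ω.
Below node A the resistance is R2 + (R3‖R_L) = 85470 Ω, so V_A = 10.8 × 85470/85860 = 10.75 V.
Then V_B = V_A × (R3‖R_L)/(R2 + R3‖R_L) = 10.75 × 81740/85470 = 10.3 V.

V ≈ 10.3 V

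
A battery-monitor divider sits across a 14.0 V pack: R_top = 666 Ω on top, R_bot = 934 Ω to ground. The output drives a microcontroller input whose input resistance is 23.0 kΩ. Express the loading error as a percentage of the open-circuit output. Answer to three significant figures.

The divider's output (Thévenin) resistance is R_top‖R_bot = 388.8 Ω.
Fractional drop under load = R_th/(R_th + R_L) = 388.8 / (388.8 + 23000) = 0.01662.
So the output falls by 1.66 %.

1.66 %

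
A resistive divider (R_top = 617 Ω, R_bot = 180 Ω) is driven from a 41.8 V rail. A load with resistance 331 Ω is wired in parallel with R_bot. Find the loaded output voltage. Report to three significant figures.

The load sits in parallel with R_bot: R_bot‖R_L = (180 × 331) / (180 + 331) = 116.6 Ω.
V_out = 41.8 × 116.6 / (617 + 116.6) = 41.8 × 116.6/733.6 = 6.64 V.

V_out ≈ 6.64 V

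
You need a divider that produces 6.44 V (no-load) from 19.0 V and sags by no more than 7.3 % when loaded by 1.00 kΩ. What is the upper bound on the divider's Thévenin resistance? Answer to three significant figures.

Loading drop = R_th/(R_th + R_L) ≤ 0.0730, so R_th ≤ R_L · ε/(1−ε) = 1.00 kΩ × 0.0730/0.9270 = 78.7 Ω.

R_th ≤ 78.7 Ω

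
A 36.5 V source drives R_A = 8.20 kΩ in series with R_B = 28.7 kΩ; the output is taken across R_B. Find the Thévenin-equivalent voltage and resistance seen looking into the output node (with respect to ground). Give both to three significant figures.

V_th = 28.4 V, R_th = 6.38 kΩ

V_th is the open-circuit tap voltage: 36.5 × 28.7/(8.20 + 28.7) = 28.4 V.
With the supply zeroed, R_A and R_B appear in parallel from the tap: R_th = R_A‖R_B = (8.20 × 28.7)/36.90 = 6.38 kΩ.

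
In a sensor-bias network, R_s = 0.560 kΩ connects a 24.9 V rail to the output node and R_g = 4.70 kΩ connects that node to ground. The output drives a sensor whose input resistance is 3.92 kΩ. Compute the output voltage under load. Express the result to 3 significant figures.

V_out ≈ 19.7 V

The load sits in parallel with R_g: R_g‖R_L = (4700 × 3920) / (4700 + 3920) = 2137 Ω.
V_out = 24.9 × 2137 / (560 + 2137) = 24.9 × 2137/2697 = 19.7 V.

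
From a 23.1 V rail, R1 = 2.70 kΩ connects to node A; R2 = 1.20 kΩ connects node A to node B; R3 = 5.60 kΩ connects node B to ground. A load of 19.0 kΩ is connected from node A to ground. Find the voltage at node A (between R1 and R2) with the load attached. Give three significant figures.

Below node A the series string R2+R3 = 6.800 kΩ sits in parallel with the 19.0 kΩ load: 5.008 kΩ.
V_A = 23.1 × 5.008/(2.70 + 5.008) = 15.0 V.

V ≈ 15.0 V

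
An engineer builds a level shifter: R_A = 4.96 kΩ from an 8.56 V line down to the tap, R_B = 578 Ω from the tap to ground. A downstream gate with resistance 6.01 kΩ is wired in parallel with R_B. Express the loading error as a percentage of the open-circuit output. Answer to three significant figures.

7.93 %

The divider's output (Thévenin) resistance is R_A‖R_B = 517.7 Ω.
Fractional drop under load = R_th/(R_th + R_L) = 517.7 / (517.7 + 6010) = 0.07930.
So the output falls by 7.93 %.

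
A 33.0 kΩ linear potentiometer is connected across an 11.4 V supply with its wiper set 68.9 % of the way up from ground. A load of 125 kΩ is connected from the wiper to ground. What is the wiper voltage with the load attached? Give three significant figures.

V ≈ 7.43 V

The wiper splits the pot into (1−α)R = 10.26 kΩ above and αR = 22.74 kΩ below.
Lower section ‖ load = 19.24 kΩ.
V_wiper = 11.4 × 19.24/(10.26 + 19.24) = 7.43 V.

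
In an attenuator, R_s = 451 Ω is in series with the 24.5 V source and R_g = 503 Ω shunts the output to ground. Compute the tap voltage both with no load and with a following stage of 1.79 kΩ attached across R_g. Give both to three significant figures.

Open-circuit: V = 24.5 × 503/(451 + 503) = 12.9 V.
With the load, R_g becomes R_g‖R_L = 392.7 Ω, so V = 24.5 × 392.7/843.7 = 11.4 V.

Unloaded: 12.9 V; loaded: 11.4 V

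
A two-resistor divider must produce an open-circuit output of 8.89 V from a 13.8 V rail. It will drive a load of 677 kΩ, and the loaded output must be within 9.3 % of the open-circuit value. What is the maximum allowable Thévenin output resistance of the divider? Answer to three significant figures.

Loading drop = R_th/(R_th + R_L) ≤ 0.0930, so R_th ≤ R_L · ε/(1−ε) = 677 kΩ × 0.0930/0.9070 = 69.4 kΩ.
(Any R1, R2 with R2/(R1+R2) = 0.644 and R1‖R2 ≤ 69.4 kΩ will meet the spec.)

R_th ≤ 69.4 kΩ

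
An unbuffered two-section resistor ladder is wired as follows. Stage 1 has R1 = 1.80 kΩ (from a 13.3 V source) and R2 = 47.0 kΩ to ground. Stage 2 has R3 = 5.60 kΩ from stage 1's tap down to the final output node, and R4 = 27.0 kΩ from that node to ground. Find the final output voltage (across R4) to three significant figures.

V_out ≈ 10.1 V

Stage 2 presents R3+R4 = 32.60 kΩ as a load on stage 1's tap.
Stage 1's lower leg becomes R2‖(R3+R4) = 19.25 kΩ, so V_mid = 13.3 × 19.25/21.05 = 12.16 V.
Stage 2 is itself unloaded: V_out = V_mid × R4/(R3+R4) = 12.16 × 27.0/32.60 = 10.1 V.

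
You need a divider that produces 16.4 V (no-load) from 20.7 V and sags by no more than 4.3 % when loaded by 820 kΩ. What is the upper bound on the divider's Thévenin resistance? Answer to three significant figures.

Loading drop = R_th/(R_th + R_L) ≤ 0.0430, so R_th ≤ R_L · ε/(1−ε) = 820 kΩ × 0.0430/0.9570 = 36.8 kΩ.

R_th ≤ 36.8 kΩ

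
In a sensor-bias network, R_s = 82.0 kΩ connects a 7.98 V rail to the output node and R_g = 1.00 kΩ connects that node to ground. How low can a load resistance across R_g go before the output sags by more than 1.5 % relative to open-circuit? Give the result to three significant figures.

R_L(min) ≈ 64.9 kΩ

Output resistance R_th = R_s‖R_g = (82000 × 1000)/83000 = 988.0 Ω.
The fractional drop is R_th/(R_th + R_L); requiring this ≤ 0.0150 gives R_L ≥ R_th(1/0.0150 − 1) = 988.0 × 65.67 = 64.9 kΩ.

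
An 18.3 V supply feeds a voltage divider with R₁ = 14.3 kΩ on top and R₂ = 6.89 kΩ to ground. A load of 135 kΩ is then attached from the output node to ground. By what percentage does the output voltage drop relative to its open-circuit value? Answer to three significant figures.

3.33 %

The divider's output (Thévenin) resistance is R₁‖R₂ = 4.650 kΩ.
Fractional drop under load = R_th/(R_th + R_L) = 4.650 / (4.650 + 135) = 0.03330.
So the output falls by 3.33 %.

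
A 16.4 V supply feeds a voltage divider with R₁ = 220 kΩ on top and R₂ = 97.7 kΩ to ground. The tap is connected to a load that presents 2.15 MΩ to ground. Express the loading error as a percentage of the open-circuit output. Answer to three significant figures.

3.05 %

The divider's output (Thévenin) resistance is R₁‖R₂ = 67.66 kΩ.
Fractional drop under load = R_th/(R_th + R_L) = 67.66 / (67.66 + 2150) = 0.03051.
So the output falls by 3.05 %.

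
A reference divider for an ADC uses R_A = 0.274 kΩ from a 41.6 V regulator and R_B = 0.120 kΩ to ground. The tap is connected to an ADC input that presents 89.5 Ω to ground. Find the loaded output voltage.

V_out ≈ 6.56 V

The load sits in parallel with R_B: R_B‖R_L = (120 × 89.5) / (120 + 89.5) = 51.26 Ω.
V_out = 41.6 × 51.26 / (274 + 51.26) = 41.6 × 51.26/325.3 = 6.56 V.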